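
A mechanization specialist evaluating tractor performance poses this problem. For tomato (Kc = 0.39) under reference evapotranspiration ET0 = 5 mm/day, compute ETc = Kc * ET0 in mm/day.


ETc = Kc * ET0
    = 0.39 * 5
    = 1.95 mm/day


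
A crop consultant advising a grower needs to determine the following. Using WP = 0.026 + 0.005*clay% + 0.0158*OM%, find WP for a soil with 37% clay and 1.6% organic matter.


WP = 0.026 + 0.005*37 + 0.0158*1.6
   = 0.026 + 0.1850 + 0.0253
   = 0.2363


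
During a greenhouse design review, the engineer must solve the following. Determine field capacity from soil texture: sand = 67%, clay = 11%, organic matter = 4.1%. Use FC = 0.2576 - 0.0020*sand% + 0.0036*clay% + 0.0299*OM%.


FC = 0.2576 - 0.0020*67 + 0.0036*11 + 0.0299*4.1
   = 0.2576 - 0.1340 + 0.0396 + 0.1226
   = 0.2858


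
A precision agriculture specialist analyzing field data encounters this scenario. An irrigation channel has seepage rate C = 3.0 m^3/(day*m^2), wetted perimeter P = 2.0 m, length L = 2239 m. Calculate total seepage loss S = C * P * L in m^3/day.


S = C * P * L
  = 3.0 * 2.0 * 2239
  = 13434 m^3/day


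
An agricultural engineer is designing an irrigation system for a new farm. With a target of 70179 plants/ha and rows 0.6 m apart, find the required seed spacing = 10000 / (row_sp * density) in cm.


spacing = 10000 / (row_sp * density)
        = 10000 / (0.6 * 70179)
        = 10000 / 42107.40
        = 0.23749 m = 23.75 cm


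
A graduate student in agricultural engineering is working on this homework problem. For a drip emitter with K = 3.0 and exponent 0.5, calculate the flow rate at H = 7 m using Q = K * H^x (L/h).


Q = K * H^x
  = 3.0 * 7^0.5
  = 3.0 * 2.6458
  = 7.94 L/h


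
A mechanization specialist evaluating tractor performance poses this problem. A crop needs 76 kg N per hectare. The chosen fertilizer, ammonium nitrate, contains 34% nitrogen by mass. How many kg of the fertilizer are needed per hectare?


Rate = N_required / (N_content / 100)
     = 76 / (34 / 100)
     = 76 / 0.34
     = 223.53 kg/ha


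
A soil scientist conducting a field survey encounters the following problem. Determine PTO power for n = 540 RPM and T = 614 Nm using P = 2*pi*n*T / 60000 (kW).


P = 2*pi*n*T / 60000
  = 2*pi * 540 * 614 / 60000
  = 2083252.92 / 60000
  = 34.72 kW


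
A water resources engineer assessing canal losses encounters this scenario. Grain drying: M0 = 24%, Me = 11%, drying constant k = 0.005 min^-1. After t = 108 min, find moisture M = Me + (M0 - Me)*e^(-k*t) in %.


M = Me + (M0 - Me) * e^(-k*t)
  = 11 + (24 - 11) * e^(-0.005*108)
  = 11 + 13 * e^(-0.540)
  = 11 + 13 * 0.58275
  = 11 + 7.5757
  = 18.58%


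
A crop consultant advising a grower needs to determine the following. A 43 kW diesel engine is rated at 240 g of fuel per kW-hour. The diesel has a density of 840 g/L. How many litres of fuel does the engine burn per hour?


FC = P * BSFC / rho_fuel
   = 43 * 240 / 840
   = 10320 / 840
   = 12.29 L/h


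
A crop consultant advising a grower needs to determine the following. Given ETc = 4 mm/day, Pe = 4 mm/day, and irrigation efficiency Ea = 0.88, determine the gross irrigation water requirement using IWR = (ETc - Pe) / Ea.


IWR = (ETc - Pe) / Ea
    = (4 - 4) / 0.88
    = 0 / 0.88
    = 0 mm/day


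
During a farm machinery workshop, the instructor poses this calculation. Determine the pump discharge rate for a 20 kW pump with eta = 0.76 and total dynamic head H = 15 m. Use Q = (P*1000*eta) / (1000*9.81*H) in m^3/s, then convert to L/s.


Q = (P * 1000 * eta) / (rho * g * H)
  = (20 * 1000 * 0.76) / (1000 * 9.81 * 15)
  = 15200 / 147150
  = 0.10330 m^3/s = 103.30 L/s


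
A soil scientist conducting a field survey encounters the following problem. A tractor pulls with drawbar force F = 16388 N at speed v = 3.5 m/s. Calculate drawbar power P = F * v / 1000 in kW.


P = F * v / 1000
  = 16388 * 3.5 / 1000
  = 57358 / 1000
  = 57.36 kW


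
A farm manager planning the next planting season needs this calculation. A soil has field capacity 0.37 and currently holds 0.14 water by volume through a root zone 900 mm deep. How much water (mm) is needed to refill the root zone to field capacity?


SMD = (FC - theta) * D
    = (0.37 - 0.14) * 900
    = 0.230 * 900
    = 207 mm


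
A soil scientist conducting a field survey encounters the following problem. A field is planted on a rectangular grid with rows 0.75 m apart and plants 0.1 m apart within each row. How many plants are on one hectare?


D = 10000 / (row_sp * plant_sp)
  = 10000 / (0.75 * 0.1)
  = 10000 / 0.0750
  = 133333.33 plants/ha


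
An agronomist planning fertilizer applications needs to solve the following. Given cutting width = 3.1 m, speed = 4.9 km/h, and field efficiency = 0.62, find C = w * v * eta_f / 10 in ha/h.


C = w * v * eta_f / 10
  = 3.1 * 4.9 * 0.62 / 10
  = 9.42 / 10
  = 0.94 ha/h


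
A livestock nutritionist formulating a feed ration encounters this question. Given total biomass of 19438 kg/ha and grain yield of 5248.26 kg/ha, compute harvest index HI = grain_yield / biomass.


HI = grain_yield / biomass
   = 5248.26 / 19438
   = 0.27


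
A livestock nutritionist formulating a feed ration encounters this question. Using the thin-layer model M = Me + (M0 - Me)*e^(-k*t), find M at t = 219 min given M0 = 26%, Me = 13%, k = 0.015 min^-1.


M = Me + (M0 - Me) * e^(-k*t)
  = 13 + (26 - 13) * e^(-0.015*219)
  = 13 + 13 * e^(-3.285)
  = 13 + 13 * 0.03744
  = 13 + 0.4867
  = 13.49%


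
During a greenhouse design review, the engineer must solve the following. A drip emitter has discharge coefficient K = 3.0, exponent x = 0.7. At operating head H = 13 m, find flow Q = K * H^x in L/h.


Q = K * H^x
  = 3.0 * 13^0.7
  = 3.0 * 6.0223
  = 18.07 L/h


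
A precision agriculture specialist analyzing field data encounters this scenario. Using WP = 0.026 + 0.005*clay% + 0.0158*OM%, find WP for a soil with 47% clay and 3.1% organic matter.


WP = 0.026 + 0.005*47 + 0.0158*3.1
   = 0.026 + 0.2350 + 0.0490
   = 0.3100


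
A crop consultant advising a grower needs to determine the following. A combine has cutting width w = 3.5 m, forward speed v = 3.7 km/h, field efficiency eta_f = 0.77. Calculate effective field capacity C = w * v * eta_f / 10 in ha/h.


C = w * v * eta_f / 10
  = 3.5 * 3.7 * 0.77 / 10
  = 9.97 / 10
  = 1.00 ha/h


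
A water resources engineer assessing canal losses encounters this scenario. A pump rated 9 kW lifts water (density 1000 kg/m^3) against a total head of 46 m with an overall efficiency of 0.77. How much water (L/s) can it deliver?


Q = (P * 1000 * eta) / (rho * g * H)
  = (9 * 1000 * 0.77) / (1000 * 9.81 * 46)
  = 6930 / 451260
  = 0.01536 m^3/s = 15.36 L/s


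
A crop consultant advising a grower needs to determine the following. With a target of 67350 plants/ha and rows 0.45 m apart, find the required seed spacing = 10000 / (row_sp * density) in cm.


spacing = 10000 / (row_sp * density)
        = 10000 / (0.45 * 67350)
        = 10000 / 30307.50
        = 0.32995 m = 33.00 cm


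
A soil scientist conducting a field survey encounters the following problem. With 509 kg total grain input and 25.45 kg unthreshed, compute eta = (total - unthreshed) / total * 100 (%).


eta = (total - unthreshed) / total * 100
    = (509 - 25.45) / 509 * 100
    = 483.55 / 509 * 100
    = 95%


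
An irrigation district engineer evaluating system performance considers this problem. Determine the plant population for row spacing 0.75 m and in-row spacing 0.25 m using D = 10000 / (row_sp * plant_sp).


D = 10000 / (row_sp * plant_sp)
  = 10000 / (0.75 * 0.25)
  = 10000 / 0.1875
  = 53333.33 plants/ha


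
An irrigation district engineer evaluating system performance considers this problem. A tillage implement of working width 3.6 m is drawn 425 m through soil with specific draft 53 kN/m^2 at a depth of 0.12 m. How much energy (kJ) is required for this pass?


E = k * d * w * L
  = 53 * 0.12 * 3.6 * 425
  = 9730.80 kJ


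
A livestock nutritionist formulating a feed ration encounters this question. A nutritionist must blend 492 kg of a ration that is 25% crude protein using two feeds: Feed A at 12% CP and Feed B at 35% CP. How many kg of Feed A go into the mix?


parts_A = CP_b - target = 35 - 25 = 10
parts_B = target - CP_a = 25 - 12 = 13
total_parts = 10 + 13 = 23
Feed A = 492 * 10 / 23 = 213.91 kg
Feed B = 492 * 13 / 23 = 278.09 kg

213.91 kg


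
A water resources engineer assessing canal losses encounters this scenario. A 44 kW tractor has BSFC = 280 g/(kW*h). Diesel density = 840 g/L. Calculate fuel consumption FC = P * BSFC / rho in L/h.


FC = P * BSFC / rho_fuel
   = 44 * 280 / 840
   = 12320 / 840
   = 14.67 L/h


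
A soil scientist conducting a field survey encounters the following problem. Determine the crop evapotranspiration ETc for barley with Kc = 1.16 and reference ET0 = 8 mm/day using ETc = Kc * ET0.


ETc = Kc * ET0
    = 1.16 * 8
    = 9.28 mm/day


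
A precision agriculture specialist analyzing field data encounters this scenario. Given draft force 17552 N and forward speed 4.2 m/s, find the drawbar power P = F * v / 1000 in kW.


P = F * v / 1000
  = 17552 * 4.2 / 1000
  = 73718.40 / 1000
  = 73.72 kW


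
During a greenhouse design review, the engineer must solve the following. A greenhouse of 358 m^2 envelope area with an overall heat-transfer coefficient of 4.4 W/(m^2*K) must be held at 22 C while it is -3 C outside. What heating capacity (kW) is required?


dT = 22 - (-3) = 25 K
Q = U * A * dT
  = 4.4 * 358 * 25
  = 39380 W = 39.38 kW


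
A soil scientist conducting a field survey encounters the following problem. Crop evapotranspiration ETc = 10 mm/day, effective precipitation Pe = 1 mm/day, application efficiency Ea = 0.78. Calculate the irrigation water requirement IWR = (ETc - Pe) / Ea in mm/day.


IWR = (ETc - Pe) / Ea
    = (10 - 1) / 0.78
    = 9 / 0.78
    = 11.54 mm/day


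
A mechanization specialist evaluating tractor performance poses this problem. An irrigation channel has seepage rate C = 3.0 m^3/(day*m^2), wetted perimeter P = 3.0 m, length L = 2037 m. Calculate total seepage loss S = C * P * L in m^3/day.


S = C * P * L
  = 3.0 * 3.0 * 2037
  = 18333 m^3/day


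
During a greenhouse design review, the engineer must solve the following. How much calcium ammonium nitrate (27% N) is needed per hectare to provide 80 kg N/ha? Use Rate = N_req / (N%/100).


Rate = N_required / (N_content / 100)
     = 80 / (27 / 100)
     = 80 / 0.27
     = 296.30 kg/ha


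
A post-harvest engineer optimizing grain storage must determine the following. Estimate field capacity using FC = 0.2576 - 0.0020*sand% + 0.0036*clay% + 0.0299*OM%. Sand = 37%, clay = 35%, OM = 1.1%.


FC = 0.2576 - 0.0020*37 + 0.0036*35 + 0.0299*1.1
   = 0.2576 - 0.0740 + 0.1260 + 0.0329
   = 0.3425


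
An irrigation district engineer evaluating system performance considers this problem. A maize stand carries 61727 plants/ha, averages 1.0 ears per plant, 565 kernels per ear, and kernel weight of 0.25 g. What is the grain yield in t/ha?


Y = density * ears * kernels * kw
  = 61727 * 1.0 * 565 * 0.25 g/ha
  = 8718938.75 g/ha
  = 8718.94 kg/ha = 8.72 t/ha


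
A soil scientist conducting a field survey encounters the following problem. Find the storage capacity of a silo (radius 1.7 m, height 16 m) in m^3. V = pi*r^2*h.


V = pi * r^2 * h
  = pi * 1.7^2 * 16
  = pi * 2.89 * 16
  = 145.27 m^3


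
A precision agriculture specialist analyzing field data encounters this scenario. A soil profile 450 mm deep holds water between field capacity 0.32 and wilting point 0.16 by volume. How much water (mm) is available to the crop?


AW = (FC - WP) * D
   = (0.32 - 0.16) * 450
   = 0.16 * 450
   = 72 mm


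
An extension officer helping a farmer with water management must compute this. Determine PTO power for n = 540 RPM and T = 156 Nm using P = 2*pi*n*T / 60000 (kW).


P = 2*pi*n*T / 60000
  = 2*pi * 540 * 156 / 60000
  = 529295.53 / 60000
  = 8.82 kW


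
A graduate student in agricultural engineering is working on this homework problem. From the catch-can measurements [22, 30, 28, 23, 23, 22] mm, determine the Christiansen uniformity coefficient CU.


xbar = 148 / 6 = 24.667
sum|xi - xbar| = 17.333
CU = 100 * (1 - 17.333 / (6 * 24.667))
   = 100 * (1 - 0.1171)
   = 88.29%


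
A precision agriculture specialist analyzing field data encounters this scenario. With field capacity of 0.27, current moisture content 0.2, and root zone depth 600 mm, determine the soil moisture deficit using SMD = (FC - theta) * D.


SMD = (FC - theta) * D
    = (0.27 - 0.2) * 600
    = 0.070 * 600
    = 42 mm


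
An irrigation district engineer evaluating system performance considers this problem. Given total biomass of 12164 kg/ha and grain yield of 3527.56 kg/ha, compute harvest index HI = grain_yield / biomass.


HI = grain_yield / biomass
   = 3527.56 / 12164
   = 0.29


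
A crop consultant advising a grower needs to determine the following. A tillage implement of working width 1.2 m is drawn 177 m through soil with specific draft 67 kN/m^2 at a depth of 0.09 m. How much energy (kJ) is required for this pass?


E = k * d * w * L
  = 67 * 0.09 * 1.2 * 177
  = 1280.77 kJ


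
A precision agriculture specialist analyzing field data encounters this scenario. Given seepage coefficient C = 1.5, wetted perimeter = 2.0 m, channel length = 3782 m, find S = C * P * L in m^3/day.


S = C * P * L
  = 1.5 * 2.0 * 3782
  = 11346 m^3/day


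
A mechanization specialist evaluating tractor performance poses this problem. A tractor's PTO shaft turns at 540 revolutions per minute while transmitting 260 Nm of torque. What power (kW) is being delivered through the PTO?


P = 2*pi*n*T / 60000
  = 2*pi * 540 * 260 / 60000
  = 882159.22 / 60000
  = 14.70 kW


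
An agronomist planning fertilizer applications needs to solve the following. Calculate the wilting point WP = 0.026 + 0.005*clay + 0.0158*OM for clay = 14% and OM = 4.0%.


WP = 0.026 + 0.005*14 + 0.0158*4.0
   = 0.026 + 0.0700 + 0.0632
   = 0.1592


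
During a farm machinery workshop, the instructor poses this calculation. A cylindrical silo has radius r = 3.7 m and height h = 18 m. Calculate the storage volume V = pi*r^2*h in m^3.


V = pi * r^2 * h
  = pi * 3.7^2 * 18
  = pi * 13.69 * 18
  = 774.15 m^3


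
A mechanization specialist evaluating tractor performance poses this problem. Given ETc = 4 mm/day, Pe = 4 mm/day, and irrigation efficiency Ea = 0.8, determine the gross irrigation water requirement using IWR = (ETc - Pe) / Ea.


IWR = (ETc - Pe) / Ea
    = (4 - 4) / 0.8
    = 0 / 0.8
    = 0 mm/day


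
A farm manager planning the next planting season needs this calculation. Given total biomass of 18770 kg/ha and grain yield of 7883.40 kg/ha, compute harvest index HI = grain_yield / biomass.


HI = grain_yield / biomass
   = 7883.40 / 18770
   = 0.42


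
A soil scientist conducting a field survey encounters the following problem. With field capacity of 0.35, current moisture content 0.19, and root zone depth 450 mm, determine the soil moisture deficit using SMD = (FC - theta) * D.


SMD = (FC - theta) * D
    = (0.35 - 0.19) * 450
    = 0.160 * 450
    = 72 mm


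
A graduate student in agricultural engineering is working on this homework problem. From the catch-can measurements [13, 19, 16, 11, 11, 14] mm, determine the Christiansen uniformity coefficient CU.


xbar = 84 / 6 = 14
sum|xi - xbar| = 14
CU = 100 * (1 - 14 / (6 * 14))
   = 100 * (1 - 0.1667)
   = 83.33%


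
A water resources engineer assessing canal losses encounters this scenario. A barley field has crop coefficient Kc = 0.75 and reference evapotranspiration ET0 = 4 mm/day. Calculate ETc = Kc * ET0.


ETc = Kc * ET0
    = 0.75 * 4
    = 3 mm/day


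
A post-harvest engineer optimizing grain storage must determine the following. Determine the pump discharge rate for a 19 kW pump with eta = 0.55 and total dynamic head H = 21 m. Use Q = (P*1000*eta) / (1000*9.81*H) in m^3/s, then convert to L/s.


Q = (P * 1000 * eta) / (rho * g * H)
  = (19 * 1000 * 0.55) / (1000 * 9.81 * 21)
  = 10450 / 206010
  = 0.05073 m^3/s = 50.73 L/s


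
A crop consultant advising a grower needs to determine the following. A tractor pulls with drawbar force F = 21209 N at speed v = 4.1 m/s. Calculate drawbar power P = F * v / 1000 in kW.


P = F * v / 1000
  = 21209 * 4.1 / 1000
  = 86956.90 / 1000
  = 86.96 kW


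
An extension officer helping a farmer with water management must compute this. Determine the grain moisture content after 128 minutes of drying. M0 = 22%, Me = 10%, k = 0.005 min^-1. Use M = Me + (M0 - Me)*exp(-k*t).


M = Me + (M0 - Me) * e^(-k*t)
  = 10 + (22 - 10) * e^(-0.005*128)
  = 10 + 12 * e^(-0.640)
  = 10 + 12 * 0.52729
  = 10 + 6.3275
  = 16.33%


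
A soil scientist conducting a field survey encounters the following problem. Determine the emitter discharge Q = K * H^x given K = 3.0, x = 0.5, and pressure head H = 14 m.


Q = K * H^x
  = 3.0 * 14^0.5
  = 3.0 * 3.7417
  = 11.22 L/h


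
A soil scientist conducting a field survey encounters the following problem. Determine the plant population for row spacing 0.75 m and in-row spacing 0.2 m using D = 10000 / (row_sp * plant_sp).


D = 10000 / (row_sp * plant_sp)
  = 10000 / (0.75 * 0.2)
  = 10000 / 0.1500
  = 66666.67 plants/ha


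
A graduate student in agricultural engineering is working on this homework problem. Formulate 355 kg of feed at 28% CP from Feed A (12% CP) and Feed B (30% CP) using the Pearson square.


parts_A = CP_b - target = 30 - 28 = 2
parts_B = target - CP_a = 28 - 12 = 16
total_parts = 2 + 16 = 18
Feed A = 355 * 2 / 18 = 39.44 kg
Feed B = 355 * 16 / 18 = 315.56 kg

39.44 kg


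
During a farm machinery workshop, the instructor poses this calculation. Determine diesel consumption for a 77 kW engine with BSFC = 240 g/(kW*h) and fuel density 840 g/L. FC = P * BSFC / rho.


FC = P * BSFC / rho_fuel
   = 77 * 240 / 840
   = 18480 / 840
   = 22 L/h


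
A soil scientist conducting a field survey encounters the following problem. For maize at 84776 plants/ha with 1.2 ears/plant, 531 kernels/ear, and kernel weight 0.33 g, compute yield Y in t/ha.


Y = density * ears * kernels * kw
  = 84776 * 1.2 * 531 * 0.33 g/ha
  = 17826358.18 g/ha
  = 17826.36 kg/ha = 17.83 t/ha


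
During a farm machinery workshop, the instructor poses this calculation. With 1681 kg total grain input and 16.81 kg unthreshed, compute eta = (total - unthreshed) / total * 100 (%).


eta = (total - unthreshed) / total * 100
    = (1681 - 16.81) / 1681 * 100
    = 1664.19 / 1681 * 100
    = 99%


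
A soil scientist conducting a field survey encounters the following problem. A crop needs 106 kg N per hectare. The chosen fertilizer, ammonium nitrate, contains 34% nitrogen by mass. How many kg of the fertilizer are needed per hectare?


Rate = N_required / (N_content / 100)
     = 106 / (34 / 100)
     = 106 / 0.34
     = 311.76 kg/ha


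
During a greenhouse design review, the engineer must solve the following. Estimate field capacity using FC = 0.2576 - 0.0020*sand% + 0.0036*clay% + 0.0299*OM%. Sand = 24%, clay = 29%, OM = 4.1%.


FC = 0.2576 - 0.0020*24 + 0.0036*29 + 0.0299*4.1
   = 0.2576 - 0.0480 + 0.1044 + 0.1226
   = 0.4366


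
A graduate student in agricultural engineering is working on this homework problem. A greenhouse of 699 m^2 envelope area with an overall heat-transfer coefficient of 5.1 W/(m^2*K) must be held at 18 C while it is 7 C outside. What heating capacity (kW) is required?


dT = 18 - (7) = 11 K
Q = U * A * dT
  = 5.1 * 699 * 11
  = 39213.90 W = 39.21 kW


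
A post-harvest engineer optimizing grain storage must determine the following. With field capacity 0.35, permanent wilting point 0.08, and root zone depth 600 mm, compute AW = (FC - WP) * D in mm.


AW = (FC - WP) * D
   = (0.35 - 0.08) * 600
   = 0.27 * 600
   = 162 mm


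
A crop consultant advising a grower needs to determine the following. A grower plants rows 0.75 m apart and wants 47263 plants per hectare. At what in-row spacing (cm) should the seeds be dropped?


spacing = 10000 / (row_sp * density)
        = 10000 / (0.75 * 47263)
        = 10000 / 35447.25
        = 0.28211 m = 28.21 cm


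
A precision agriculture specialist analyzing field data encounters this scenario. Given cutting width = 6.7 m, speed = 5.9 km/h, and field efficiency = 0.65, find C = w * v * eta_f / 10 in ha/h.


C = w * v * eta_f / 10
  = 6.7 * 5.9 * 0.65 / 10
  = 25.69 / 10
  = 2.57 ha/h


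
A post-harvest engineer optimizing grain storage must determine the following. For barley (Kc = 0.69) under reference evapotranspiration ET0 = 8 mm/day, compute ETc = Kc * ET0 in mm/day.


ETc = Kc * ET0
    = 0.69 * 8
    = 5.52 mm/day


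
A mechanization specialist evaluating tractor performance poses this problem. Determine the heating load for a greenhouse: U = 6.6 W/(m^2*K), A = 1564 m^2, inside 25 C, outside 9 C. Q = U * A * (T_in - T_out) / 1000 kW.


dT = 25 - (9) = 16 K
Q = U * A * dT
  = 6.6 * 1564 * 16
  = 165158.40 W = 165.16 kW


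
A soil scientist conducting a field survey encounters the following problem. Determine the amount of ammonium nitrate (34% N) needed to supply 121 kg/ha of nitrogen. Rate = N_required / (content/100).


Rate = N_required / (N_content / 100)
     = 121 / (34 / 100)
     = 121 / 0.34
     = 355.88 kg/ha


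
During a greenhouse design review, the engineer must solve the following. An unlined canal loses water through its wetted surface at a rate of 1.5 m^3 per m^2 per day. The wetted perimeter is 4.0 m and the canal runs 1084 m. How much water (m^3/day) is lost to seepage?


S = C * P * L
  = 1.5 * 4.0 * 1084
  = 6504 m^3/day


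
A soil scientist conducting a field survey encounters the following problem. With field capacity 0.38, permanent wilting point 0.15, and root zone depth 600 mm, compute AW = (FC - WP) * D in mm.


AW = (FC - WP) * D
   = (0.38 - 0.15) * 600
   = 0.23 * 600
   = 138 mm


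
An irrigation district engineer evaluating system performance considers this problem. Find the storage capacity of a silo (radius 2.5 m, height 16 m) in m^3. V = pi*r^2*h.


V = pi * r^2 * h
  = pi * 2.5^2 * 16
  = pi * 6.25 * 16
  = 314.16 m^3


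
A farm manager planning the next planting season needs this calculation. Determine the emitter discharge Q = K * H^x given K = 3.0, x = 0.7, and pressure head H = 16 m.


Q = K * H^x
  = 3.0 * 16^0.7
  = 3.0 * 6.9644
  = 20.89 L/h


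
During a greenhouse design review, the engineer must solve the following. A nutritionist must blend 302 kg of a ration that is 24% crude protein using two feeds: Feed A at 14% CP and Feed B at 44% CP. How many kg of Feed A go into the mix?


parts_A = CP_b - target = 44 - 24 = 20
parts_B = target - CP_a = 24 - 14 = 10
total_parts = 20 + 10 = 30
Feed A = 302 * 20 / 30 = 201.33 kg
Feed B = 302 * 10 / 30 = 100.67 kg

201.33 kg


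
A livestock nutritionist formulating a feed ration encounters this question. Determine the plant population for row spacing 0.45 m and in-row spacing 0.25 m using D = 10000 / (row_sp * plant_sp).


D = 10000 / (row_sp * plant_sp)
  = 10000 / (0.45 * 0.25)
  = 10000 / 0.1125
  = 88888.89 plants/ha


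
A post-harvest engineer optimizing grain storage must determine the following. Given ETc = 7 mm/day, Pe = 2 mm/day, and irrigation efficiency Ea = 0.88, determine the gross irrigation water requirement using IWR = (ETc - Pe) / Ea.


IWR = (ETc - Pe) / Ea
    = (7 - 2) / 0.88
    = 5 / 0.88
    = 5.68 mm/day


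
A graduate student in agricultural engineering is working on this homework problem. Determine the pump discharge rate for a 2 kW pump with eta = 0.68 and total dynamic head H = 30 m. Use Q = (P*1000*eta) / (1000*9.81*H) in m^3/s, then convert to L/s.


Q = (P * 1000 * eta) / (rho * g * H)
  = (2 * 1000 * 0.68) / (1000 * 9.81 * 30)
  = 1360 / 294300
  = 0.00462 m^3/s = 4.62 L/s


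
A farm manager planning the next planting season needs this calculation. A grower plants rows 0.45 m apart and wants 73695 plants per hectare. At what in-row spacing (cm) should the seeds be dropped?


spacing = 10000 / (row_sp * density)
        = 10000 / (0.45 * 73695)
        = 10000 / 33162.75
        = 0.30154 m = 30.15 cm


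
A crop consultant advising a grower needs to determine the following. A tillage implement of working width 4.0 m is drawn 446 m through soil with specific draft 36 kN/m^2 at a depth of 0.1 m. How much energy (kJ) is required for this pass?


E = k * d * w * L
  = 36 * 0.1 * 4.0 * 446
  = 6422.40 kJ


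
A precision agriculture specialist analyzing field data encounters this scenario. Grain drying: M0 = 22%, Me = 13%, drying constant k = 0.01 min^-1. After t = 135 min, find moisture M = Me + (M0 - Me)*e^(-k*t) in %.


M = Me + (M0 - Me) * e^(-k*t)
  = 13 + (22 - 13) * e^(-0.01*135)
  = 13 + 9 * e^(-1.350)
  = 13 + 9 * 0.25924
  = 13 + 2.3332
  = 15.33%


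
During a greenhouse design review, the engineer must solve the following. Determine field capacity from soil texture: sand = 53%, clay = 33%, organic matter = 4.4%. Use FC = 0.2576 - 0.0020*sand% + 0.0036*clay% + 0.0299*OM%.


FC = 0.2576 - 0.0020*53 + 0.0036*33 + 0.0299*4.4
   = 0.2576 - 0.1060 + 0.1188 + 0.1316
   = 0.4020


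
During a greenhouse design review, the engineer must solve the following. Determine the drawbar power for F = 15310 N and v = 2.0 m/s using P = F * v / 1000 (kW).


P = F * v / 1000
  = 15310 * 2.0 / 1000
  = 30620 / 1000
  = 30.62 kW


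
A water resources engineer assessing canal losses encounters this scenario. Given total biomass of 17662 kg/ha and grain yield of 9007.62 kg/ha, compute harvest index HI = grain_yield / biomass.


HI = grain_yield / biomass
   = 9007.62 / 17662
   = 0.51


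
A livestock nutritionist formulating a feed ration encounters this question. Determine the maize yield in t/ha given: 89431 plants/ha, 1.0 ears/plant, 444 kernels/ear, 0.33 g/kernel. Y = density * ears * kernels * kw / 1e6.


Y = density * ears * kernels * kw
  = 89431 * 1.0 * 444 * 0.33 g/ha
  = 13103430.12 g/ha
  = 13103.43 kg/ha = 13.10 t/ha


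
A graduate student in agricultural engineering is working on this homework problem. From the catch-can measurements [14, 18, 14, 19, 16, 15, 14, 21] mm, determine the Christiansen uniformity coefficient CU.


xbar = 131 / 8 = 16.375
sum|xi - xbar| = 17.750
CU = 100 * (1 - 17.750 / (8 * 16.375))
   = 100 * (1 - 0.1355)
   = 86.45%


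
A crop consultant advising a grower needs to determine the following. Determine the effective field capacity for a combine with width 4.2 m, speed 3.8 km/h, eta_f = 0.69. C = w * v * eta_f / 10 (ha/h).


C = w * v * eta_f / 10
  = 4.2 * 3.8 * 0.69 / 10
  = 11.01 / 10
  = 1.10 ha/h


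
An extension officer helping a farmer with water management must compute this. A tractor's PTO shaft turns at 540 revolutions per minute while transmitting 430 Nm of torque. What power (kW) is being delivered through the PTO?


P = 2*pi*n*T / 60000
  = 2*pi * 540 * 430 / 60000
  = 1458955.63 / 60000
  = 24.32 kW


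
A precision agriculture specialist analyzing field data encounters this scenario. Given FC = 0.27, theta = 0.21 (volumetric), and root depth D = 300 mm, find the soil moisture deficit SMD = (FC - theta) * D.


SMD = (FC - theta) * D
    = (0.27 - 0.21) * 300
    = 0.060 * 300
    = 18 mm


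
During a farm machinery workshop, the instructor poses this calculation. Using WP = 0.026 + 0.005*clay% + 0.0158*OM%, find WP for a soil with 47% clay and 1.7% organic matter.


WP = 0.026 + 0.005*47 + 0.0158*1.7
   = 0.026 + 0.2350 + 0.0269
   = 0.2879


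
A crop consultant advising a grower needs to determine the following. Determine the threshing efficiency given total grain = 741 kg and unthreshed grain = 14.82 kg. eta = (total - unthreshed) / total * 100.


eta = (total - unthreshed) / total * 100
    = (741 - 14.82) / 741 * 100
    = 726.18 / 741 * 100
    = 98%


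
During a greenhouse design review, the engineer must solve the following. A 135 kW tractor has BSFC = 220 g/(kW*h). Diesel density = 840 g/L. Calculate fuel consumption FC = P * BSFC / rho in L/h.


FC = P * BSFC / rho_fuel
   = 135 * 220 / 840
   = 29700 / 840
   = 35.36 L/h


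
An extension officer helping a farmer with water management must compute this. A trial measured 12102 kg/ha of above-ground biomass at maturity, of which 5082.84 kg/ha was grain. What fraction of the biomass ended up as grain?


HI = grain_yield / biomass
   = 5082.84 / 12102
   = 0.42


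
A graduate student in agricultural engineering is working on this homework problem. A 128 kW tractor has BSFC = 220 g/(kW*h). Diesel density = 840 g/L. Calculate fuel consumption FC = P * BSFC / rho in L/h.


FC = P * BSFC / rho_fuel
   = 128 * 220 / 840
   = 28160 / 840
   = 33.52 L/h


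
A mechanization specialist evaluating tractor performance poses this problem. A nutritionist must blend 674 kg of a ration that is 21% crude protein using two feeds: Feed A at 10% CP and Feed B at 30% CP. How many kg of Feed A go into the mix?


parts_A = CP_b - target = 30 - 21 = 9
parts_B = target - CP_a = 21 - 10 = 11
total_parts = 9 + 11 = 20
Feed A = 674 * 9 / 20 = 303.30 kg
Feed B = 674 * 11 / 20 = 370.70 kg

303.30 kg


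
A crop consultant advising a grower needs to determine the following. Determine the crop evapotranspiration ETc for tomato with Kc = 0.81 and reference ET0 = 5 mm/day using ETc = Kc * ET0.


ETc = Kc * ET0
    = 0.81 * 5
    = 4.05 mm/day


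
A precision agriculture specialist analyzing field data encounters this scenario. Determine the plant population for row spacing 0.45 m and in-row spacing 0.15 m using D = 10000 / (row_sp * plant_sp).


D = 10000 / (row_sp * plant_sp)
  = 10000 / (0.45 * 0.15)
  = 10000 / 0.0675
  = 148148.15 plants/ha


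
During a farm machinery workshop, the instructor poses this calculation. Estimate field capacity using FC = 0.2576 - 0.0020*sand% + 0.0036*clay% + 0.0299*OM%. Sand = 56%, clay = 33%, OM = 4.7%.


FC = 0.2576 - 0.0020*56 + 0.0036*33 + 0.0299*4.7
   = 0.2576 - 0.1120 + 0.1188 + 0.1405
   = 0.4049


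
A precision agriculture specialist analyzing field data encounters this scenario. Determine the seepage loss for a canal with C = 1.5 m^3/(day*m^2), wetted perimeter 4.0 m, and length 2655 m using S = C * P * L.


S = C * P * L
  = 1.5 * 4.0 * 2655
  = 15930 m^3/day


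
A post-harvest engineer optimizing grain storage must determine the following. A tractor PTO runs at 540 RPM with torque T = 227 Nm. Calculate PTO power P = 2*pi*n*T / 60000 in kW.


P = 2*pi*n*T / 60000
  = 2*pi * 540 * 227 / 60000
  = 770192.85 / 60000
  = 12.84 kW


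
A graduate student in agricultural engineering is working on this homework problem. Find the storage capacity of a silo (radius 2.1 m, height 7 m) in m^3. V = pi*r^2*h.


V = pi * r^2 * h
  = pi * 2.1^2 * 7
  = pi * 4.41 * 7
  = 96.98 m^3


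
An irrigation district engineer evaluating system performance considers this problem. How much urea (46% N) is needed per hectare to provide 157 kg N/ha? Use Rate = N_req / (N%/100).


Rate = N_required / (N_content / 100)
     = 157 / (46 / 100)
     = 157 / 0.46
     = 341.30 kg/ha


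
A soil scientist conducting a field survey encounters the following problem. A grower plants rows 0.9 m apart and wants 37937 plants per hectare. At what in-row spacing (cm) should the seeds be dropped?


spacing = 10000 / (row_sp * density)
        = 10000 / (0.9 * 37937)
        = 10000 / 34143.30
        = 0.29288 m = 29.29 cm


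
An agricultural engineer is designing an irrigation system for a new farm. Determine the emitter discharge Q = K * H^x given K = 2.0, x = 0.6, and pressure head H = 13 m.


Q = K * H^x
  = 2.0 * 13^0.6
  = 2.0 * 4.6598
  = 9.32 L/h


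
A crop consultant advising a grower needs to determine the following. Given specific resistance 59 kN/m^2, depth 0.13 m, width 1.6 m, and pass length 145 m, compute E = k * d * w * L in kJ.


E = k * d * w * L
  = 59 * 0.13 * 1.6 * 145
  = 1779.44 kJ


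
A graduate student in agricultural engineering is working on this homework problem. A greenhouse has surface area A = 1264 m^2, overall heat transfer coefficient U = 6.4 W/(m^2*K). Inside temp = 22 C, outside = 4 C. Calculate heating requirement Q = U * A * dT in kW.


dT = 22 - (4) = 18 K
Q = U * A * dT
  = 6.4 * 1264 * 18
  = 145612.80 W = 145.61 kW


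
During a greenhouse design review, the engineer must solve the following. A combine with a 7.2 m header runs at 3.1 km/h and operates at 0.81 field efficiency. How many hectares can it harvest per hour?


C = w * v * eta_f / 10
  = 7.2 * 3.1 * 0.81 / 10
  = 18.08 / 10
  = 1.81 ha/h


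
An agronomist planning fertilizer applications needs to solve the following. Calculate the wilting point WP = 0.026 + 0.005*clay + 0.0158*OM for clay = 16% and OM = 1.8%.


WP = 0.026 + 0.005*16 + 0.0158*1.8
   = 0.026 + 0.0800 + 0.0284
   = 0.1344


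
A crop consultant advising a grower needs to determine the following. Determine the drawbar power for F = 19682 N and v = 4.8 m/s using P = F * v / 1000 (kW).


P = F * v / 1000
  = 19682 * 4.8 / 1000
  = 94473.60 / 1000
  = 94.47 kW


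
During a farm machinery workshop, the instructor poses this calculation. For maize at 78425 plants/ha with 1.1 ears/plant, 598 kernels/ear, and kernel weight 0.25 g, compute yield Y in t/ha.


Y = density * ears * kernels * kw
  = 78425 * 1.1 * 598 * 0.25 g/ha
  = 12896991.25 g/ha
  = 12896.99 kg/ha = 12.90 t/ha


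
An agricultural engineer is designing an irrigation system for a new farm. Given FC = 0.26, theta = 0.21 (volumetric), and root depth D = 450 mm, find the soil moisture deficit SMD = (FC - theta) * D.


SMD = (FC - theta) * D
    = (0.26 - 0.21) * 450
    = 0.050 * 450
    = 22.50 mm


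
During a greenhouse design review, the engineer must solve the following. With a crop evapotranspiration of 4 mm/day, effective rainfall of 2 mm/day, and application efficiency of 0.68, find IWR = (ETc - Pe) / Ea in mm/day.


IWR = (ETc - Pe) / Ea
    = (4 - 2) / 0.68
    = 2 / 0.68
    = 2.94 mm/day


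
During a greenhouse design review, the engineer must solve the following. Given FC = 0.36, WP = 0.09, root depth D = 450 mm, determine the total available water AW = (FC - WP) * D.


AW = (FC - WP) * D
   = (0.36 - 0.09) * 450
   = 0.27 * 450
   = 121.50 mm


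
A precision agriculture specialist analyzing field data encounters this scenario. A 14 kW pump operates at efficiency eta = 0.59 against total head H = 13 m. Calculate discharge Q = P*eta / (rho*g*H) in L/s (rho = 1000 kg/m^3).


Q = (P * 1000 * eta) / (rho * g * H)
  = (14 * 1000 * 0.59) / (1000 * 9.81 * 13)
  = 8260 / 127530
  = 0.06477 m^3/s = 64.77 L/s


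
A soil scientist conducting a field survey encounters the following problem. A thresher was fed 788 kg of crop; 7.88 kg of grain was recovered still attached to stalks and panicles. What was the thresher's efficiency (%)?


eta = (total - unthreshed) / total * 100
    = (788 - 7.88) / 788 * 100
    = 780.12 / 788 * 100
    = 99%


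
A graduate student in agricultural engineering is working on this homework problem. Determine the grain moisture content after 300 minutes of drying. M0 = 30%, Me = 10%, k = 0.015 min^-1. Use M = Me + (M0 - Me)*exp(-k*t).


M = Me + (M0 - Me) * e^(-k*t)
  = 10 + (30 - 10) * e^(-0.015*300)
  = 10 + 20 * e^(-4.500)
  = 10 + 20 * 0.01111
  = 10 + 0.2222
  = 10.22%


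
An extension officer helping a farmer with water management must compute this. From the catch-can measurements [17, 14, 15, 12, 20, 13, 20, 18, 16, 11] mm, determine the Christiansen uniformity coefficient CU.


xbar = 156 / 10 = 15.600
sum|xi - xbar| = 26
CU = 100 * (1 - 26 / (10 * 15.600))
   = 100 * (1 - 0.1667)
   = 83.33%


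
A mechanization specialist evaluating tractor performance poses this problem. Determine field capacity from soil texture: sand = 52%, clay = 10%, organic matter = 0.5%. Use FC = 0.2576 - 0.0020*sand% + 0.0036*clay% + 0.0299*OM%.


FC = 0.2576 - 0.0020*52 + 0.0036*10 + 0.0299*0.5
   = 0.2576 - 0.1040 + 0.0360 + 0.0150
   = 0.2046


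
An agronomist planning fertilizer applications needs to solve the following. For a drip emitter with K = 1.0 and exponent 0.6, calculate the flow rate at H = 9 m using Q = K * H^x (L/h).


Q = K * H^x
  = 1.0 * 9^0.6
  = 1.0 * 3.7372
  = 3.74 L/h


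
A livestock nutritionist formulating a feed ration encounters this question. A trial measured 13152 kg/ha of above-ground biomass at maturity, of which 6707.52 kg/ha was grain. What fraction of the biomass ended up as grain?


HI = grain_yield / biomass
   = 6707.52 / 13152
   = 0.51


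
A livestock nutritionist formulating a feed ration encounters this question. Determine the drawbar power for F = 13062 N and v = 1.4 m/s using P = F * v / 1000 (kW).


P = F * v / 1000
  = 13062 * 1.4 / 1000
  = 18286.80 / 1000
  = 18.29 kW


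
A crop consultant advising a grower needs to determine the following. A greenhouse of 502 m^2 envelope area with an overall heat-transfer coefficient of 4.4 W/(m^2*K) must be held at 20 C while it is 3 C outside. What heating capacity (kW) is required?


dT = 20 - (3) = 17 K
Q = U * A * dT
  = 4.4 * 502 * 17
  = 37549.60 W = 37.55 kW


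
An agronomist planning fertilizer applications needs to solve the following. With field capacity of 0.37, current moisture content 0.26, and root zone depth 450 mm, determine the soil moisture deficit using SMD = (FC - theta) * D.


SMD = (FC - theta) * D
    = (0.37 - 0.26) * 450
    = 0.110 * 450
    = 49.50 mm


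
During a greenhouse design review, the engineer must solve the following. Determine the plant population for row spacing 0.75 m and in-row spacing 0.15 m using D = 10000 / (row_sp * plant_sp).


D = 10000 / (row_sp * plant_sp)
  = 10000 / (0.75 * 0.15)
  = 10000 / 0.1125
  = 88888.89 plants/ha


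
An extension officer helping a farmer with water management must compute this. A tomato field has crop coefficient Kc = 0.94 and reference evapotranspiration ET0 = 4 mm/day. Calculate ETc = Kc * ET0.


ETc = Kc * ET0
    = 0.94 * 4
    = 3.76 mm/day


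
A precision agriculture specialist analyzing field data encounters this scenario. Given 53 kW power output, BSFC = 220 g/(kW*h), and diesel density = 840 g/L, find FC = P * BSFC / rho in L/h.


FC = P * BSFC / rho_fuel
   = 53 * 220 / 840
   = 11660 / 840
   = 13.88 L/h


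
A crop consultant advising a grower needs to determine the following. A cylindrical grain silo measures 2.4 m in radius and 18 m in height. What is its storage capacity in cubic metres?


V = pi * r^2 * h
  = pi * 2.4^2 * 18
  = pi * 5.76 * 18
  = 325.72 m^3


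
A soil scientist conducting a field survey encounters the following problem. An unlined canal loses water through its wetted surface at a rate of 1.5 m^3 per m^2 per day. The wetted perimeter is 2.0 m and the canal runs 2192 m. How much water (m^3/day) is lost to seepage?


S = C * P * L
  = 1.5 * 2.0 * 2192
  = 6576 m^3/day


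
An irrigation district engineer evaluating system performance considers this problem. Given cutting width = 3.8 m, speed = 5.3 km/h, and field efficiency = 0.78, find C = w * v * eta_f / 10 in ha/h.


C = w * v * eta_f / 10
  = 3.8 * 5.3 * 0.78 / 10
  = 15.71 / 10
  = 1.57 ha/h


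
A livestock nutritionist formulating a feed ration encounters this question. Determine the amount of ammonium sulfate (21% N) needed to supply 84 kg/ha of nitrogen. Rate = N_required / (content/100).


Rate = N_required / (N_content / 100)
     = 84 / (21 / 100)
     = 84 / 0.21
     = 400 kg/ha
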